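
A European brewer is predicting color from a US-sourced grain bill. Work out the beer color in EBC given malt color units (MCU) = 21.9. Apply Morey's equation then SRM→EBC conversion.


SRM = 1.4922·MCU^0.6859;  EBC = SRM·1.97
SRM = 1.4922·21.9^0.6859 = 12.3947
EBC = 12.3947·1.97

24.4177 EBC


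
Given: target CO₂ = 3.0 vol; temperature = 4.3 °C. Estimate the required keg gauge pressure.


psi = vols/(0.01821 + 0.09011·e^(−0.04·T)) − 14.695
psi = 3.0/(0.01821 + 0.09011·e^(−0.04·4.3)) − 14.695

17.1925 psi


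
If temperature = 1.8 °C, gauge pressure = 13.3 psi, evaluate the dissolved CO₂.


vols = (P + 14.695)·(0.01821 + 0.09011·e^(−0.04·T))
vols = (13.3 + 14.695)·(0.01821 + 0.09011·e^(−0.04·1.8))

2.8572 volumes


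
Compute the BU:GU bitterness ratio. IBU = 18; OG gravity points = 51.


BU:GU = IBU / OG_points
BU:GU = 18 / 51

0.3529


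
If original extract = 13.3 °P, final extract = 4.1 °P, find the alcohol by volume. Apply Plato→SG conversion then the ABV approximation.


SG = 259/(259 − P);  ABV = (OG − FG)·131.25
OG = 259/(259 − 13.3) = 1.0541
FG = 259/(259 − 4.1) = 1.0161
ABV = (1.0541 − 1.0161)·131.25

4.9936 % ABV


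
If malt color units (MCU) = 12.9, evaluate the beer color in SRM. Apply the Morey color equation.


SRM = 1.4922 · MCU^0.6859
SRM = 1.4922 · 12.9^0.6859

8.6215 SRM


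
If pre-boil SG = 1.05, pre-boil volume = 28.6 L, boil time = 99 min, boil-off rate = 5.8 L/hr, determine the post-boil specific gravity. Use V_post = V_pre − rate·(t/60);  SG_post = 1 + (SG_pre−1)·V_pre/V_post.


V_post = 28.6 − 5.8·(99/60) = 19.0300
SG_post = 1 + (1.05 − 1)·28.6/19.0300

1.0751


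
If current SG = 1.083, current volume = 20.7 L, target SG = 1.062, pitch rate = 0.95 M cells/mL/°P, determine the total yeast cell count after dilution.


V_w = V·((SG_c−1)/(SG_t−1)−1);  °P = 259 − 259/SG_t;  cells = rate·(V+V_w)·°P
V_w = 20.7·((1.083−1)/(1.062−1)−1) = 7.0113
V_final = 20.7 + 7.0113 = 27.7113
°P = 259 − 259/1.062 = 15.1205
cells = 0.95·27.7113·15.1205

398.0589 billion cells


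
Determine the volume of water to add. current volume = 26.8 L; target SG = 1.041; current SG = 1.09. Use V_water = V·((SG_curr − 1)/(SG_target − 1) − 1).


V_water = 26.8·((1.09 − 1)/(1.041 − 1) − 1)

32.0293 L


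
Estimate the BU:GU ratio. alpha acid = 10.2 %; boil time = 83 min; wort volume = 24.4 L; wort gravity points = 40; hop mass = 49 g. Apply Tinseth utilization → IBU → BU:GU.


U = 1.65·0.000125^(GP/1000)·(1−e^(−0.04t))/4.15;  IBU = (α/100)·m·U·1000/V;  BU:GU = IBU/GP
U = 1.65·0.000125^(40/1000)·(1−e^(−0.04·83))/4.15 = 0.2675
IBU = (10.2/100)·49·0.2675·1000/24.4 = 54.7932
BU:GU = 54.7932/40

1.3698


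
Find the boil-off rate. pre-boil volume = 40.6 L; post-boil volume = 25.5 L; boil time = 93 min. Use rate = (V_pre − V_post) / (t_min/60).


rate = (40.6 − 25.5) / (93/60)

9.7419 L/hr


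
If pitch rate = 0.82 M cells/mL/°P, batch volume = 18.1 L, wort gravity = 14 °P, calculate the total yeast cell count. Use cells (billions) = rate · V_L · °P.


cells = 0.82 · 18.1 · 14

207.7880 billion cells


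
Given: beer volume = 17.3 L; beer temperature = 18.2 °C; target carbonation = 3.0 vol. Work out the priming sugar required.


residual = 14.695·(0.01821 + 0.09011·e^(−0.04·T));  sugar = (target − residual)·4.0·V
residual = 14.695·(0.01821 + 0.09011·e^(−0.04·18.2)) = 0.9070
sugar = (3.0 − 0.9070)·4.0·17.3

144.8355 g


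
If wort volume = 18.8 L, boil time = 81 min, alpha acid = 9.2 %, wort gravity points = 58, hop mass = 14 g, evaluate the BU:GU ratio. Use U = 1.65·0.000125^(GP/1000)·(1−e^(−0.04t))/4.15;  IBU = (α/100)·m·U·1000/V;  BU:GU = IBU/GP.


U = 1.65·0.000125^(58/1000)·(1−e^(−0.04·81))/4.15 = 0.2268
IBU = (9.2/100)·14·0.2268·1000/18.8 = 15.5405
BU:GU = 15.5405/58

0.2679


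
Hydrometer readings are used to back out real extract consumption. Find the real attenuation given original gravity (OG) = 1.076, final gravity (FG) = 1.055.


AA = (OG−FG)/(OG−1)·100;  RA = AA·0.8192
AA = (1.076 − 1.055)/(1.076 − 1)·100 = 27.6316
RA = 27.6316·0.8192

22.6358 %


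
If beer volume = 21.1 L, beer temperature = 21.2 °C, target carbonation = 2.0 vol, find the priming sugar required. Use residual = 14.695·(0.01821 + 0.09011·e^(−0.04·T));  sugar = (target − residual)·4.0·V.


residual = 14.695·(0.01821 + 0.09011·e^(−0.04·21.2)) = 0.8347
sugar = (2.0 − 0.8347)·4.0·21.1

98.3515 g


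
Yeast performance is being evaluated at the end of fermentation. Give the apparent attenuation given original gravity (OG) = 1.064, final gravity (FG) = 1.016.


AA = (OG − FG)/(OG − 1) · 100
AA = (1.064 − 1.016)/(1.064 − 1) · 100

75.0000 %


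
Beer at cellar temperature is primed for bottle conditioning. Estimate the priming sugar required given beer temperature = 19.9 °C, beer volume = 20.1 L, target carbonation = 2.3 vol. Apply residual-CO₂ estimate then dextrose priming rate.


residual = 14.695·(0.01821 + 0.09011·e^(−0.04·T));  sugar = (target − residual)·4.0·V
residual = 14.695·(0.01821 + 0.09011·e^(−0.04·19.9)) = 0.8650
sugar = (2.3 − 0.8650)·4.0·20.1

115.3767 g


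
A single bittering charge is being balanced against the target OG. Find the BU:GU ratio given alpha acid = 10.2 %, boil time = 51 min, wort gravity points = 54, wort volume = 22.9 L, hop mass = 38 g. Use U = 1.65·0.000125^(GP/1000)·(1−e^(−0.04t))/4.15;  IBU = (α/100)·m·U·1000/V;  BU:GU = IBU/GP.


U = 1.65·0.000125^(54/1000)·(1−e^(−0.04·51))/4.15 = 0.2129
IBU = (10.2/100)·38·0.2129·1000/22.9 = 36.0348
BU:GU = 36.0348/54

0.6673


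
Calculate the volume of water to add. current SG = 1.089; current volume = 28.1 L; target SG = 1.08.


V_water = V·((SG_curr − 1)/(SG_target − 1) − 1)
V_water = 28.1·((1.089 − 1)/(1.08 − 1) − 1)

3.1612 L


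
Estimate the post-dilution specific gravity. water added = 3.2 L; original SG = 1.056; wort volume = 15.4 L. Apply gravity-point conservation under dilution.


SG_new = 1 + (SG_old − 1)·V_old/(V_old + V_water)
pts = (1.056 − 1)·1000·15.4/(15.4 + 3.2) = 46.3656
SG_new = 1 + 46.3656/1000

1.0464


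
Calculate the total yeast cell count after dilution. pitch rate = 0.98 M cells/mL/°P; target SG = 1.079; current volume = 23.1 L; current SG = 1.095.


V_w = V·((SG_c−1)/(SG_t−1)−1);  °P = 259 − 259/SG_t;  cells = rate·(V+V_w)·°P
V_w = 23.1·((1.095−1)/(1.079−1)−1) = 4.6785
V_final = 23.1 + 4.6785 = 27.7785
°P = 259 − 259/1.079 = 18.9629
cells = 0.98·27.7785·18.9629

516.2261 billion cells


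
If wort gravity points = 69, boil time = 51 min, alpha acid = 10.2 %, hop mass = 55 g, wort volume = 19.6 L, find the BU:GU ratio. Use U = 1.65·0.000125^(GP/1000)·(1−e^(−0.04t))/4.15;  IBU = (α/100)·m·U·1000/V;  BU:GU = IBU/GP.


U = 1.65·0.000125^(69/1000)·(1−e^(−0.04·51))/4.15 = 0.1860
IBU = (10.2/100)·55·0.1860·1000/19.6 = 53.2518
BU:GU = 53.2518/69

0.7718


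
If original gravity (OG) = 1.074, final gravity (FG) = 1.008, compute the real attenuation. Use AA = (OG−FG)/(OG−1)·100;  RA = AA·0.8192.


AA = (1.074 − 1.008)/(1.074 − 1)·100 = 89.1892
RA = 89.1892·0.8192

73.0638 %


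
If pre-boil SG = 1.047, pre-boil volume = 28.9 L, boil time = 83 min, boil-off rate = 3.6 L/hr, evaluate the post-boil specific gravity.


V_post = V_pre − rate·(t/60);  SG_post = 1 + (SG_pre−1)·V_pre/V_post
V_post = 28.9 − 3.6·(83/60) = 23.9200
SG_post = 1 + (1.047 − 1)·28.9/23.9200

1.0568


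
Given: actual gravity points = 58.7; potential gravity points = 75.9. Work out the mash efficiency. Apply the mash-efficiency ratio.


efficiency = actual / potential × 100
efficiency = 58.7 / 75.9 × 100

77.3386 %


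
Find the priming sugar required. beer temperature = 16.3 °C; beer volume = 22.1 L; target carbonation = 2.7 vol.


residual = 14.695·(0.01821 + 0.09011·e^(−0.04·T));  sugar = (target − residual)·4.0·V
residual = 14.695·(0.01821 + 0.09011·e^(−0.04·16.3)) = 0.9575
sugar = (2.7 − 0.9575)·4.0·22.1

154.0379 g


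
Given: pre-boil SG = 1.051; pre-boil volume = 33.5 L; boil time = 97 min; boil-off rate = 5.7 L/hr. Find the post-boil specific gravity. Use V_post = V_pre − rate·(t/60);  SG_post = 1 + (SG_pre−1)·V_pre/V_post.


V_post = 33.5 − 5.7·(97/60) = 24.2850
SG_post = 1 + (1.051 − 1)·33.5/24.2850

1.0704


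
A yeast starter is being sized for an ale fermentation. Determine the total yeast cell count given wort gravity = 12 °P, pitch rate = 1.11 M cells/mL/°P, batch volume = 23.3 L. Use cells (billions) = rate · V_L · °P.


cells = 1.11 · 23.3 · 12

310.3560 billion cells


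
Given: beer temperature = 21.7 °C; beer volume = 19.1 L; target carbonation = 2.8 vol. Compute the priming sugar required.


residual = 14.695·(0.01821 + 0.09011·e^(−0.04·T));  sugar = (target − residual)·4.0·V
residual = 14.695·(0.01821 + 0.09011·e^(−0.04·21.7)) = 0.8235
sugar = (2.8 − 0.8235)·4.0·19.1

151.0070 g


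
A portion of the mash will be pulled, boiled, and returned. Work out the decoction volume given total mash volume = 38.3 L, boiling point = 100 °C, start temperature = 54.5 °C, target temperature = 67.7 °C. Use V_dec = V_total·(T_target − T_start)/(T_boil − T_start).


V_dec = 38.3·(67.7 − 54.5)/(100 − 54.5)

11.1112 L


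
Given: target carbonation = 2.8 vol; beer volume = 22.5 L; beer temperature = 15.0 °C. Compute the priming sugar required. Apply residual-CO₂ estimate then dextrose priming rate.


residual = 14.695·(0.01821 + 0.09011·e^(−0.04·T));  sugar = (target − residual)·4.0·V
residual = 14.695·(0.01821 + 0.09011·e^(−0.04·15.0)) = 0.9943
sugar = (2.8 − 0.9943)·4.0·22.5

162.5117 g


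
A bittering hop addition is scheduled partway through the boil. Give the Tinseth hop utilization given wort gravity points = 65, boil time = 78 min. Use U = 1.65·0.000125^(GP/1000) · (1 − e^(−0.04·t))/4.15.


bigness = 1.65·0.000125^(65/1000) = 0.9200
boil_factor = (1 − e^(−0.04·78))/4.15 = 0.2303
U = 0.9200 · 0.2303

0.2119


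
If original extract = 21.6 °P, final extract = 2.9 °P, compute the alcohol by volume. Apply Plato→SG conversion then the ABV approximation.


SG = 259/(259 − P);  ABV = (OG − FG)·131.25
OG = 259/(259 − 21.6) = 1.0910
FG = 259/(259 − 2.9) = 1.0113
ABV = (1.0910 − 1.0113)·131.25

10.4556 % ABV


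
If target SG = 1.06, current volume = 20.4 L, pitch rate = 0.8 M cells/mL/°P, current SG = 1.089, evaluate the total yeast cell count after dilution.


V_w = V·((SG_c−1)/(SG_t−1)−1);  °P = 259 − 259/SG_t;  cells = rate·(V+V_w)·°P
V_w = 20.4·((1.089−1)/(1.06−1)−1) = 9.8600
V_final = 20.4 + 9.8600 = 30.2600
°P = 259 − 259/1.06 = 14.6604
cells = 0.8·30.2600·14.6604

354.8984 billion cells


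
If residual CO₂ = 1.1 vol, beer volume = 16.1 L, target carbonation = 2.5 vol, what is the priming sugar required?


sugar = (target − residual)·4.0·V
sugar = (2.5 − 1.1)·4.0·16.1

90.1600 g


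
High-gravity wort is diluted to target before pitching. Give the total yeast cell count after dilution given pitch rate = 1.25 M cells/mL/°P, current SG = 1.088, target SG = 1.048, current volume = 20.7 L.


V_w = V·((SG_c−1)/(SG_t−1)−1);  °P = 259 − 259/SG_t;  cells = rate·(V+V_w)·°P
V_w = 20.7·((1.088−1)/(1.048−1)−1) = 17.2500
V_final = 20.7 + 17.2500 = 37.9500
°P = 259 − 259/1.048 = 11.8626
cells = 1.25·37.9500·11.8626

562.7319 billion cells


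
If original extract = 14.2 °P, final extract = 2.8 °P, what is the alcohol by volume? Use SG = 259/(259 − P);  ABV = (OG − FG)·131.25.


OG = 259/(259 − 14.2) = 1.0580
FG = 259/(259 − 2.8) = 1.0109
ABV = (1.0580 − 1.0109)·131.25

6.1789 % ABV


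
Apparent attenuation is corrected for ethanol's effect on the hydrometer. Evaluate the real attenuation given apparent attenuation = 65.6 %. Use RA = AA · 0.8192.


RA = 65.6 · 0.8192

53.7395 %


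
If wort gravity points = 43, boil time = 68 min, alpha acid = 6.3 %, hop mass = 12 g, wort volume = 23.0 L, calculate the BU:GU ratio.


U = 1.65·0.000125^(GP/1000)·(1−e^(−0.04t))/4.15;  IBU = (α/100)·m·U·1000/V;  BU:GU = IBU/GP
U = 1.65·0.000125^(43/1000)·(1−e^(−0.04·68))/4.15 = 0.2524
IBU = (6.3/100)·12·0.2524·1000/23.0 = 8.2947
BU:GU = 8.2947/43

0.1929


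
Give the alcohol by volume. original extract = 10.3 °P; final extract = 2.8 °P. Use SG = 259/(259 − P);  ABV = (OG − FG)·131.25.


OG = 259/(259 − 10.3) = 1.0414
FG = 259/(259 − 2.8) = 1.0109
ABV = (1.0414 − 1.0109)·131.25

4.0013 % ABV


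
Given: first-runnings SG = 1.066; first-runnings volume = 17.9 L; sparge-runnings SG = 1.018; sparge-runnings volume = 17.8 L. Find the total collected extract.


total = Σ (SG_i − 1)·1000·V_i
first = (1.066 − 1)·1000·17.9 = 1181.4000
sparge = (1.018 − 1)·1000·17.8 = 320.4000
total = 1181.4000 + 320.4000

1501.8000 gravity·L


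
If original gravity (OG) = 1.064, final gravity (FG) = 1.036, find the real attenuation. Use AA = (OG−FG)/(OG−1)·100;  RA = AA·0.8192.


AA = (1.064 − 1.036)/(1.064 − 1)·100 = 43.7500
RA = 43.7500·0.8192

35.8400 %


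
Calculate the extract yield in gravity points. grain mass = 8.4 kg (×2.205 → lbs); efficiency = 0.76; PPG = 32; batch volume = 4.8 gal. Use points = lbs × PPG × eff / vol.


lbs = 8.4 × 2.205 = 18.5220
points = 18.5220 × 32 × 0.76 / 4.8

93.8448 points


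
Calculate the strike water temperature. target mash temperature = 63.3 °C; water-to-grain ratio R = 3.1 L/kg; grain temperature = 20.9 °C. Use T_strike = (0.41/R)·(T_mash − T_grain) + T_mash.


T_strike = (0.41/3.1)·(63.3 − 20.9) + 63.3

68.9077 °C


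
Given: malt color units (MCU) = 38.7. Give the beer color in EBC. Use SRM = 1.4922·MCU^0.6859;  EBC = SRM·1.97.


SRM = 1.4922·38.7^0.6859 = 18.3163
EBC = 18.3163·1.97

36.0831 EBC


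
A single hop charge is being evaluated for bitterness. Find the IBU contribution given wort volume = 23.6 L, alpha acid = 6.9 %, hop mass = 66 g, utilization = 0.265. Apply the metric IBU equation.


IBU = (α/100)·mass·U·1000 / V
IBU = (6.9/100)·66·0.265·1000 / 23.6

51.1360 IBU


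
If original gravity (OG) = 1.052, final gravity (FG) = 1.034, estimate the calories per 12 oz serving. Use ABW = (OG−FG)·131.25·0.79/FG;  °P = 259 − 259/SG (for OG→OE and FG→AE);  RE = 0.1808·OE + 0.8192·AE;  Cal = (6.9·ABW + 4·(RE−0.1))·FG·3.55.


ABW = (1.052 − 1.034)·131.25·0.79/1.034 = 1.8050
OE = 259 − 259/1.052 = 12.8023 °P
AE = 259 − 259/1.034 = 8.5164 °P
RE = 0.1808·12.8023 + 0.8192·8.5164 = 9.2913 °P
Cal = (6.9·1.8050 + 4·(9.2913−0.1))·1.034·3.55

180.6712 kcal


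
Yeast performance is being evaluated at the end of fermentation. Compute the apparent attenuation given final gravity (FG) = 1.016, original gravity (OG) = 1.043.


AA = (OG − FG)/(OG − 1) · 100
AA = (1.043 − 1.016)/(1.043 − 1) · 100

62.7907 %


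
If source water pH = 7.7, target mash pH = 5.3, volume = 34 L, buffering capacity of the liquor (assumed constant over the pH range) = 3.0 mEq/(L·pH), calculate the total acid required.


acid = buffering capacity · (pH_source − pH_target) · V
acid = 3.0 · (7.7 − 5.3) · 34

244.8000 mEq


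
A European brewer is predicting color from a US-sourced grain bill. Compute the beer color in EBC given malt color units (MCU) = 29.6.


SRM = 1.4922·MCU^0.6859;  EBC = SRM·1.97
SRM = 1.4922·29.6^0.6859 = 15.2400
EBC = 15.2400·1.97

30.0229 EBC


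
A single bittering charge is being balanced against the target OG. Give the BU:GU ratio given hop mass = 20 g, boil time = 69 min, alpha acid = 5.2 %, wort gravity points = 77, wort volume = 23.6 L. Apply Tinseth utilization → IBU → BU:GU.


U = 1.65·0.000125^(GP/1000)·(1−e^(−0.04t))/4.15;  IBU = (α/100)·m·U·1000/V;  BU:GU = IBU/GP
U = 1.65·0.000125^(77/1000)·(1−e^(−0.04·69))/4.15 = 0.1864
IBU = (5.2/100)·20·0.1864·1000/23.6 = 8.2153
BU:GU = 8.2153/77

0.1067


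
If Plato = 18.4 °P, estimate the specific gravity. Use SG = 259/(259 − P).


SG = 259/(259 − 18.4)

1.0765


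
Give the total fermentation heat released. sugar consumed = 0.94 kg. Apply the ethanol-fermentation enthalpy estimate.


Q = m_sugar · 590 kJ/kg
Q = 0.94 · 590

554.6000 kJ


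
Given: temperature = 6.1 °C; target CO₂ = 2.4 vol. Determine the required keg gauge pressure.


psi = vols/(0.01821 + 0.09011·e^(−0.04·T)) − 14.695
psi = 2.4/(0.01821 + 0.09011·e^(−0.04·6.1)) − 14.695

12.3290 psi


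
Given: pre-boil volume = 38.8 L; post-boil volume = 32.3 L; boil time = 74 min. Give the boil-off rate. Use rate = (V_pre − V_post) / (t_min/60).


rate = (38.8 − 32.3) / (74/60)

5.2703 L/hr


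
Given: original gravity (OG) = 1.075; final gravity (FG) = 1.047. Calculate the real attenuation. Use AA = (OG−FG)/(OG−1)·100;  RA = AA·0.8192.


AA = (1.075 − 1.047)/(1.075 − 1)·100 = 37.3333
RA = 37.3333·0.8192

30.5835 %


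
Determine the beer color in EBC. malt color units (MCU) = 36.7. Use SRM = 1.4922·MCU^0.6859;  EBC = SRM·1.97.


SRM = 1.4922·36.7^0.6859 = 17.6617
EBC = 17.6617·1.97

34.7935 EBC


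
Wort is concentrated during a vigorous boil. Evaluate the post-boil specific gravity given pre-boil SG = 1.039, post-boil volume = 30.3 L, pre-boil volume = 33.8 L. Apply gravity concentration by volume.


SG_post = 1 + (SG_pre − 1)·V_pre/V_post
pts_pre = (1.039 − 1)·1000 = 39.0000
pts_post = 39.0000·33.8/30.3 = 43.5050
SG_post = 1 + 43.5050/1000

1.0435


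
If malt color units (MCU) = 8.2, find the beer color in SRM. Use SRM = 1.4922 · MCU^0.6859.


SRM = 1.4922 · 8.2^0.6859

6.3185 SRM


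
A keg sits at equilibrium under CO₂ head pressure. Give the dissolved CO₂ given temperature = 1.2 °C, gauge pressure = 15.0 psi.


vols = (P + 14.695)·(0.01821 + 0.09011·e^(−0.04·T))
vols = (15.0 + 14.695)·(0.01821 + 0.09011·e^(−0.04·1.2))

3.0912 volumes


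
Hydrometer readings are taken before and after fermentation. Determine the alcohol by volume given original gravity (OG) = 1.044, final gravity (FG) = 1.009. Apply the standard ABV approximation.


ABV = (OG − FG) · 131.25
ABV = (1.044 − 1.009) · 131.25

4.5938 % ABV


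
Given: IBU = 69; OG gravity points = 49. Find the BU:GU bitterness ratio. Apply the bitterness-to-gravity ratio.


BU:GU = IBU / OG_points
BU:GU = 69 / 49

1.4082


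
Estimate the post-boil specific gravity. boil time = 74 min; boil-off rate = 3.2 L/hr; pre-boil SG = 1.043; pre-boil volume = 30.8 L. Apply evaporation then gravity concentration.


V_post = V_pre − rate·(t/60);  SG_post = 1 + (SG_pre−1)·V_pre/V_post
V_post = 30.8 − 3.2·(74/60) = 26.8533
SG_post = 1 + (1.043 − 1)·30.8/26.8533

1.0493


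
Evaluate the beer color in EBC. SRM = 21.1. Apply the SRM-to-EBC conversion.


EBC = SRM · 1.97
EBC = 21.1 · 1.97

41.5670 EBC


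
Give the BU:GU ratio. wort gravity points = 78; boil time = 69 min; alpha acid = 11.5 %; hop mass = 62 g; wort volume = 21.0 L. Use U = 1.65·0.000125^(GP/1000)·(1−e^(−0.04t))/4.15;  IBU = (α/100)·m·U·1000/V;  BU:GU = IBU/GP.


U = 1.65·0.000125^(78/1000)·(1−e^(−0.04·69))/4.15 = 0.1848
IBU = (11.5/100)·62·0.1848·1000/21.0 = 62.7291
BU:GU = 62.7291/78

0.8042


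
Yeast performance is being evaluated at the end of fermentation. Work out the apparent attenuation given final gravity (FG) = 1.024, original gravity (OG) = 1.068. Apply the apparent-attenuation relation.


AA = (OG − FG)/(OG − 1) · 100
AA = (1.068 − 1.024)/(1.068 − 1) · 100

64.7059 %


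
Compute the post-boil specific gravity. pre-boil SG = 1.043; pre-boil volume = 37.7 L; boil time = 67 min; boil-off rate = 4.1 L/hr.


V_post = V_pre − rate·(t/60);  SG_post = 1 + (SG_pre−1)·V_pre/V_post
V_post = 37.7 − 4.1·(67/60) = 33.1217
SG_post = 1 + (1.043 − 1)·37.7/33.1217

1.0489


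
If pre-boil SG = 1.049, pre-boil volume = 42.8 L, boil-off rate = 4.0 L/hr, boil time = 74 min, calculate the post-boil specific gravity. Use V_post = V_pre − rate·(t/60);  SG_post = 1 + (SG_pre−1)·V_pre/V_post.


V_post = 42.8 − 4.0·(74/60) = 37.8667
SG_post = 1 + (1.049 − 1)·42.8/37.8667

1.0554


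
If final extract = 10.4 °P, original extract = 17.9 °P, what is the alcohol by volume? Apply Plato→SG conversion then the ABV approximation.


SG = 259/(259 − P);  ABV = (OG − FG)·131.25
OG = 259/(259 − 17.9) = 1.0742
FG = 259/(259 − 10.4) = 1.0418
ABV = (1.0742 − 1.0418)·131.25

4.2537 % ABV


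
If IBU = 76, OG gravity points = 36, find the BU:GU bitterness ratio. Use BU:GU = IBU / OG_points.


BU:GU = 76 / 36

2.1111


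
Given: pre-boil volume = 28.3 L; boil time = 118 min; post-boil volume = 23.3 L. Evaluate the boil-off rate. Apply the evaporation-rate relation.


rate = (V_pre − V_post) / (t_min/60)
rate = (28.3 − 23.3) / (118/60)

2.5424 L/hr


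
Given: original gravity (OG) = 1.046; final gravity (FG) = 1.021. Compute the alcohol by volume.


ABV = (OG − FG) · 131.25
ABV = (1.046 − 1.021) · 131.25

3.2813 % ABV


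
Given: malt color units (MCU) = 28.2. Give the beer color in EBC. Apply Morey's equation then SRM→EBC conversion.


SRM = 1.4922·MCU^0.6859;  EBC = SRM·1.97
SRM = 1.4922·28.2^0.6859 = 14.7419
EBC = 14.7419·1.97

29.0415 EBC


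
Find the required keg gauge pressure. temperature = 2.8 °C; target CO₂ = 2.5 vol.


psi = vols/(0.01821 + 0.09011·e^(−0.04·T)) − 14.695
psi = 2.5/(0.01821 + 0.09011·e^(−0.04·2.8)) − 14.695

10.6157 psi


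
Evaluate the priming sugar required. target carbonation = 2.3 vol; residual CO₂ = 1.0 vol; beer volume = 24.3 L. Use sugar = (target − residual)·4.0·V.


sugar = (2.3 − 1.0)·4.0·24.3

126.3600 g


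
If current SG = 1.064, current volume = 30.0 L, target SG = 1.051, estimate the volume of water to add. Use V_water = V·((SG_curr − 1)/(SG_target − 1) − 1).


V_water = 30.0·((1.064 − 1)/(1.051 − 1) − 1)

7.6471 L


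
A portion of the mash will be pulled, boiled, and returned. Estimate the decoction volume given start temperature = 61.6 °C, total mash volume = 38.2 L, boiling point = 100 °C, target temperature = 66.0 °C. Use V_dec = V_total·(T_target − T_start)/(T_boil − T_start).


V_dec = 38.2·(66.0 − 61.6)/(100 − 61.6)

4.3771 L


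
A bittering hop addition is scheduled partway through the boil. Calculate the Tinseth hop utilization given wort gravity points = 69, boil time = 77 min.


U = 1.65·0.000125^(GP/1000) · (1 − e^(−0.04·t))/4.15
bigness = 1.65·0.000125^(69/1000) = 0.8875
boil_factor = (1 − e^(−0.04·77))/4.15 = 0.2299
U = 0.8875 · 0.2299

0.2040


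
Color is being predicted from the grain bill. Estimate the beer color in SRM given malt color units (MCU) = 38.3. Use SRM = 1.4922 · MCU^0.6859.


SRM = 1.4922 · 38.3^0.6859

18.1862 SRM


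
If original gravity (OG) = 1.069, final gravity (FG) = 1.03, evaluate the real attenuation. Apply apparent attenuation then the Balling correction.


AA = (OG−FG)/(OG−1)·100;  RA = AA·0.8192
AA = (1.069 − 1.03)/(1.069 − 1)·100 = 56.5217
RA = 56.5217·0.8192

46.3026 %


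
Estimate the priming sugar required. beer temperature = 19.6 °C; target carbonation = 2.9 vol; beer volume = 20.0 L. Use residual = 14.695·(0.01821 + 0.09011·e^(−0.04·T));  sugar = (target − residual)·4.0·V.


residual = 14.695·(0.01821 + 0.09011·e^(−0.04·19.6)) = 0.8722
sugar = (2.9 − 0.8722)·4.0·20.0

162.2257 g


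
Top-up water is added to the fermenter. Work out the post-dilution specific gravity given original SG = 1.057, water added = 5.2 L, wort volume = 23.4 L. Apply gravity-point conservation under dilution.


SG_new = 1 + (SG_old − 1)·V_old/(V_old + V_water)
pts = (1.057 − 1)·1000·23.4/(23.4 + 5.2) = 46.6364
SG_new = 1 + 46.6364/1000

1.0466


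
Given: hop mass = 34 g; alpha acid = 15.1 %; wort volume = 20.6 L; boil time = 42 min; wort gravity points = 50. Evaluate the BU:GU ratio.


U = 1.65·0.000125^(GP/1000)·(1−e^(−0.04t))/4.15;  IBU = (α/100)·m·U·1000/V;  BU:GU = IBU/GP
U = 1.65·0.000125^(50/1000)·(1−e^(−0.04·42))/4.15 = 0.2064
IBU = (15.1/100)·34·0.2064·1000/20.6 = 51.4393
BU:GU = 51.4393/50

1.0288


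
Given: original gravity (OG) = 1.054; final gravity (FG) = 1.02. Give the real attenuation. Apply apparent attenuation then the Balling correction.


AA = (OG−FG)/(OG−1)·100;  RA = AA·0.8192
AA = (1.054 − 1.02)/(1.054 − 1)·100 = 62.9630
RA = 62.9630·0.8192

51.5793 %


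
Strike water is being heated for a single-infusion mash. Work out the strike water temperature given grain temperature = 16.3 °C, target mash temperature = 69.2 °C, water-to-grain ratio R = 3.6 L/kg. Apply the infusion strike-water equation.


T_strike = (0.41/R)·(T_mash − T_grain) + T_mash
T_strike = (0.41/3.6)·(69.2 − 16.3) + 69.2

75.2247 °C


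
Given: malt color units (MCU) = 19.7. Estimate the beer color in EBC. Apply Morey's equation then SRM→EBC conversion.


SRM = 1.4922·MCU^0.6859;  EBC = SRM·1.97
SRM = 1.4922·19.7^0.6859 = 11.5266
EBC = 11.5266·1.97

22.7074 EBC


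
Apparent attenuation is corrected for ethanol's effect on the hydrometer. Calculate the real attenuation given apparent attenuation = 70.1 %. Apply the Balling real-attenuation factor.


RA = AA · 0.8192
RA = 70.1 · 0.8192

57.4259 %


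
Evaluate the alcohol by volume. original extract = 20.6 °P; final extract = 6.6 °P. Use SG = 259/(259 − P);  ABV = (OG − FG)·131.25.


OG = 259/(259 − 20.6) = 1.0864
FG = 259/(259 − 6.6) = 1.0261
ABV = (1.0864 − 1.0261)·131.25

7.9092 % ABV


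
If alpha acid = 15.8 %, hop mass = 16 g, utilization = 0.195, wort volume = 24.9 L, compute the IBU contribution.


IBU = (α/100)·mass·U·1000 / V
IBU = (15.8/100)·16·0.195·1000 / 24.9

19.7976 IBU


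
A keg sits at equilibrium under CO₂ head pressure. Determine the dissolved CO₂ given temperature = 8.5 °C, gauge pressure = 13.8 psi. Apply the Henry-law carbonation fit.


vols = (P + 14.695)·(0.01821 + 0.09011·e^(−0.04·T))
vols = (13.8 + 14.695)·(0.01821 + 0.09011·e^(−0.04·8.5))

2.3465 volumes


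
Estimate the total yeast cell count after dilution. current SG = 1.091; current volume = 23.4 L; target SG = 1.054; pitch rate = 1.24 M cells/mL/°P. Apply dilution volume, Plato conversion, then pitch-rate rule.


V_w = V·((SG_c−1)/(SG_t−1)−1);  °P = 259 − 259/SG_t;  cells = rate·(V+V_w)·°P
V_w = 23.4·((1.091−1)/(1.054−1)−1) = 16.0333
V_final = 23.4 + 16.0333 = 39.4333
°P = 259 − 259/1.054 = 13.2694
cells = 1.24·39.4333·13.2694

648.8407 billion cells


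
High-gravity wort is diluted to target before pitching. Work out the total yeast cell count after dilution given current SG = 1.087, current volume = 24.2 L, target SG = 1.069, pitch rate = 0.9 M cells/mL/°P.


V_w = V·((SG_c−1)/(SG_t−1)−1);  °P = 259 − 259/SG_t;  cells = rate·(V+V_w)·°P
V_w = 24.2·((1.087−1)/(1.069−1)−1) = 6.3130
V_final = 24.2 + 6.3130 = 30.5130
°P = 259 − 259/1.069 = 16.7175
cells = 0.9·30.5130·16.7175

459.0914 billion cells


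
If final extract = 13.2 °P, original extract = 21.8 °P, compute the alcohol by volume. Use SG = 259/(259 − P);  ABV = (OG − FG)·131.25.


OG = 259/(259 − 21.8) = 1.0919
FG = 259/(259 − 13.2) = 1.0537
ABV = (1.0919 − 1.0537)·131.25

5.0142 % ABV


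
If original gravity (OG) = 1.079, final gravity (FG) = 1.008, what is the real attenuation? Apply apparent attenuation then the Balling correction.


AA = (OG−FG)/(OG−1)·100;  RA = AA·0.8192
AA = (1.079 − 1.008)/(1.079 − 1)·100 = 89.8734
RA = 89.8734·0.8192

73.6243 %


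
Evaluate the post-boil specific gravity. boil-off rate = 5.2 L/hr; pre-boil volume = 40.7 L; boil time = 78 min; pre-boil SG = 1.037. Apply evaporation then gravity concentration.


V_post = V_pre − rate·(t/60);  SG_post = 1 + (SG_pre−1)·V_pre/V_post
V_post = 40.7 − 5.2·(78/60) = 33.9400
SG_post = 1 + (1.037 − 1)·40.7/33.9400

1.0444


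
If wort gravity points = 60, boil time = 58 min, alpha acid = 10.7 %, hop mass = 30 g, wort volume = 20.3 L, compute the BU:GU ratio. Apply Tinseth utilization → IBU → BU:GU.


U = 1.65·0.000125^(GP/1000)·(1−e^(−0.04t))/4.15;  IBU = (α/100)·m·U·1000/V;  BU:GU = IBU/GP
U = 1.65·0.000125^(60/1000)·(1−e^(−0.04·58))/4.15 = 0.2091
IBU = (10.7/100)·30·0.2091·1000/20.3 = 33.0624
BU:GU = 33.0624/60

0.5510


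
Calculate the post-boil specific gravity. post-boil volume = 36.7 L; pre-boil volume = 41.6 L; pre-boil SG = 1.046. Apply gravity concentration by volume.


SG_post = 1 + (SG_pre − 1)·V_pre/V_post
pts_pre = (1.046 − 1)·1000 = 46.0000
pts_post = 46.0000·41.6/36.7 = 52.1417
SG_post = 1 + 52.1417/1000

1.0521


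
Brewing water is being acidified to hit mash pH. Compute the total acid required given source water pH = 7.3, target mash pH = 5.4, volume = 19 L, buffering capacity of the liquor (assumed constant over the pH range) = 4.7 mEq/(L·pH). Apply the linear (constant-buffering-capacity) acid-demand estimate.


acid = buffering capacity · (pH_source − pH_target) · V
acid = 4.7 · (7.3 − 5.4) · 19

169.6700 mEq


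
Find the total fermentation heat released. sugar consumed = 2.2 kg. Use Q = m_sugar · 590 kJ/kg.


Q = 2.2 · 590

1298.0000 kJ


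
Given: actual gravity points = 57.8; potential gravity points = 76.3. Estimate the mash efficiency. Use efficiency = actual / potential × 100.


efficiency = 57.8 / 76.3 × 100

75.7536 %


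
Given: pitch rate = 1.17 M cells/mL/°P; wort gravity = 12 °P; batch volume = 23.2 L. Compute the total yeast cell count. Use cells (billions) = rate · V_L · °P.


cells = 1.17 · 23.2 · 12

325.7280 billion cells


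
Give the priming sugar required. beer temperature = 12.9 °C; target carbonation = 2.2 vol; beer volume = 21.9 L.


residual = 14.695·(0.01821 + 0.09011·e^(−0.04·T));  sugar = (target − residual)·4.0·V
residual = 14.695·(0.01821 + 0.09011·e^(−0.04·12.9)) = 1.0580
sugar = (2.2 − 1.0580)·4.0·21.9

100.0396 g


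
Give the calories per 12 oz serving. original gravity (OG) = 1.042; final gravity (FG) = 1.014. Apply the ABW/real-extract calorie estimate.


ABW = (OG−FG)·131.25·0.79/FG;  °P = 259 − 259/SG (for OG→OE and FG→AE);  RE = 0.1808·OE + 0.8192·AE;  Cal = (6.9·ABW + 4·(RE−0.1))·FG·3.55
ABW = (1.042 − 1.014)·131.25·0.79/1.014 = 2.8632
OE = 259 − 259/1.042 = 10.4395 °P
AE = 259 − 259/1.014 = 3.5759 °P
RE = 0.1808·10.4395 + 0.8192·3.5759 = 4.8169 °P
Cal = (6.9·2.8632 + 4·(4.8169−0.1))·1.014·3.55

139.0325 kcal


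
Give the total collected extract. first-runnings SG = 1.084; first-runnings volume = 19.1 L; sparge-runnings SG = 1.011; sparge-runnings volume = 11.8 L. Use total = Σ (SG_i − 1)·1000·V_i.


first = (1.084 − 1)·1000·19.1 = 1604.4000
sparge = (1.011 − 1)·1000·11.8 = 129.8000
total = 1604.4000 + 129.8000

1734.2000 gravity·L


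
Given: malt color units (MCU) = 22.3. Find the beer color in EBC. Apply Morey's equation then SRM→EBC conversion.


SRM = 1.4922·MCU^0.6859;  EBC = SRM·1.97
SRM = 1.4922·22.3^0.6859 = 12.5496
EBC = 12.5496·1.97

24.7227 EBC


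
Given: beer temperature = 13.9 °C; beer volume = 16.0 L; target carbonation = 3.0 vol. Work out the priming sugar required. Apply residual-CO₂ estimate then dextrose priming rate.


residual = 14.695·(0.01821 + 0.09011·e^(−0.04·T));  sugar = (target − residual)·4.0·V
residual = 14.695·(0.01821 + 0.09011·e^(−0.04·13.9)) = 1.0270
sugar = (3.0 − 1.0270)·4.0·16.0

126.2718 g


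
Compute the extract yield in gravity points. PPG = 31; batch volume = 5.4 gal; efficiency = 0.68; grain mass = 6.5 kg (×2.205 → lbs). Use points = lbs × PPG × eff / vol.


lbs = 6.5 × 2.205 = 14.3325
points = 14.3325 × 31 × 0.68 / 5.4

55.9498 points


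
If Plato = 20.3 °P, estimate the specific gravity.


SG = 259/(259 − P)
SG = 259/(259 − 20.3)

1.0850


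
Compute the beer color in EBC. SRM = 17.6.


EBC = SRM · 1.97
EBC = 17.6 · 1.97

34.6720 EBC


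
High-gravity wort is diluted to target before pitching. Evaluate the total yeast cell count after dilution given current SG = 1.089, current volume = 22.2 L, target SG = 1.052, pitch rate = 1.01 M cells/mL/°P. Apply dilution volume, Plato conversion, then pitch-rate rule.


V_w = V·((SG_c−1)/(SG_t−1)−1);  °P = 259 − 259/SG_t;  cells = rate·(V+V_w)·°P
V_w = 22.2·((1.089−1)/(1.052−1)−1) = 15.7962
V_final = 22.2 + 15.7962 = 37.9962
°P = 259 − 259/1.052 = 12.8023
cells = 1.01·37.9962·12.8023

491.3018 billion cells


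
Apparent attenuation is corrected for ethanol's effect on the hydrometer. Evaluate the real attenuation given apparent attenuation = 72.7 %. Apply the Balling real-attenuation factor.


RA = AA · 0.8192
RA = 72.7 · 0.8192

59.5558 %


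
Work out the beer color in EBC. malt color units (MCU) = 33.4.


SRM = 1.4922·MCU^0.6859;  EBC = SRM·1.97
SRM = 1.4922·33.4^0.6859 = 16.5564
EBC = 16.5564·1.97

32.6160 EBC


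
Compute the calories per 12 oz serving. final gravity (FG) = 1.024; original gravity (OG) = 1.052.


ABW = (OG−FG)·131.25·0.79/FG;  °P = 259 − 259/SG (for OG→OE and FG→AE);  RE = 0.1808·OE + 0.8192·AE;  Cal = (6.9·ABW + 4·(RE−0.1))·FG·3.55
ABW = (1.052 − 1.024)·131.25·0.79/1.024 = 2.8352
OE = 259 − 259/1.052 = 12.8023 °P
AE = 259 − 259/1.024 = 6.0703 °P
RE = 0.1808·12.8023 + 0.8192·6.0703 = 7.2875 °P
Cal = (6.9·2.8352 + 4·(7.2875−0.1))·1.024·3.55

175.6264 kcal


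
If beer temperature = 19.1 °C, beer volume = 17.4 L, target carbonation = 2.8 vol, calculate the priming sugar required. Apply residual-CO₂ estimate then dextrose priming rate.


residual = 14.695·(0.01821 + 0.09011·e^(−0.04·T));  sugar = (target − residual)·4.0·V
residual = 14.695·(0.01821 + 0.09011·e^(−0.04·19.1)) = 0.8844
sugar = (2.8 − 0.8844)·4.0·17.4

133.3263 g


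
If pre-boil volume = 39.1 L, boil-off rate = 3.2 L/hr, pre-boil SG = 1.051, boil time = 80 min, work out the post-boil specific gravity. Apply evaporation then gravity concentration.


V_post = V_pre − rate·(t/60);  SG_post = 1 + (SG_pre−1)·V_pre/V_post
V_post = 39.1 − 3.2·(80/60) = 34.8333
SG_post = 1 + (1.051 − 1)·39.1/34.8333

1.0572


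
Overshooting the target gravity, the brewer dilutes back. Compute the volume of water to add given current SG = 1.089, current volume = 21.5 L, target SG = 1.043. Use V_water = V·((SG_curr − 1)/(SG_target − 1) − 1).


V_water = 21.5·((1.089 − 1)/(1.043 − 1) − 1)

23.0000 L


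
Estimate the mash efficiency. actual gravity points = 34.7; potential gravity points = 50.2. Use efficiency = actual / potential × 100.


efficiency = 34.7 / 50.2 × 100

69.1235 %


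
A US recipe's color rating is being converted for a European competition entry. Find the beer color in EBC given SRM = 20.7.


EBC = SRM · 1.97
EBC = 20.7 · 1.97

40.7790 EBC


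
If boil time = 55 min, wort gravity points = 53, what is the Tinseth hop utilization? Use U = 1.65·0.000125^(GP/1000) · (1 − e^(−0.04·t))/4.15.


bigness = 1.65·0.000125^(53/1000) = 1.0248
boil_factor = (1 − e^(−0.04·55))/4.15 = 0.2143
U = 1.0248 · 0.2143

0.2196


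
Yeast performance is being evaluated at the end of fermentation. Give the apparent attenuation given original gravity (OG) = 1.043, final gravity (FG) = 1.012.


AA = (OG − FG)/(OG − 1) · 100
AA = (1.043 − 1.012)/(1.043 − 1) · 100

72.0930 %


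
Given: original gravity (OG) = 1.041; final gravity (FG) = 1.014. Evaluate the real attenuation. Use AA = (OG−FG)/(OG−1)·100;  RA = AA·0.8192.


AA = (1.041 − 1.014)/(1.041 − 1)·100 = 65.8537
RA = 65.8537·0.8192

53.9473 %


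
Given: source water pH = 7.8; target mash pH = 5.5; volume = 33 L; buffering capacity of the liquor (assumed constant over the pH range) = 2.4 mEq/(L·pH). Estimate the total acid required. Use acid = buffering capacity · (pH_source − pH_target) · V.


acid = 2.4 · (7.8 − 5.5) · 33

182.1600 mEq


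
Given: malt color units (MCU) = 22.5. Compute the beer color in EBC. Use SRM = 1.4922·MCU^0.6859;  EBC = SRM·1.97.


SRM = 1.4922·22.5^0.6859 = 12.6267
EBC = 12.6267·1.97

24.8746 EBC


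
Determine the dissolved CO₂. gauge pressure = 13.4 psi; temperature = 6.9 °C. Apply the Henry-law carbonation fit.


vols = (P + 14.695)·(0.01821 + 0.09011·e^(−0.04·T))
vols = (13.4 + 14.695)·(0.01821 + 0.09011·e^(−0.04·6.9))

2.4327 volumes


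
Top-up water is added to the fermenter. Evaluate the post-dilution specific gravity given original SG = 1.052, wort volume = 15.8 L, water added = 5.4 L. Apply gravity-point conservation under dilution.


SG_new = 1 + (SG_old − 1)·V_old/(V_old + V_water)
pts = (1.052 − 1)·1000·15.8/(15.8 + 5.4) = 38.7547
SG_new = 1 + 38.7547/1000

1.0388


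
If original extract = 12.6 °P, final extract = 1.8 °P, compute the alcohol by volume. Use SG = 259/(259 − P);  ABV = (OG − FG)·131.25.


OG = 259/(259 − 12.6) = 1.0511
FG = 259/(259 − 1.8) = 1.0070
ABV = (1.0511 − 1.0070)·131.25

5.7931 % ABV


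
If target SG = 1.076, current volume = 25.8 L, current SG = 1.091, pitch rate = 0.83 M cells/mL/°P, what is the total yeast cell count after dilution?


V_w = V·((SG_c−1)/(SG_t−1)−1);  °P = 259 − 259/SG_t;  cells = rate·(V+V_w)·°P
V_w = 25.8·((1.091−1)/(1.076−1)−1) = 5.0921
V_final = 25.8 + 5.0921 = 30.8921
°P = 259 − 259/1.076 = 18.2937
cells = 0.83·30.8921·18.2937

469.0581 billion cells


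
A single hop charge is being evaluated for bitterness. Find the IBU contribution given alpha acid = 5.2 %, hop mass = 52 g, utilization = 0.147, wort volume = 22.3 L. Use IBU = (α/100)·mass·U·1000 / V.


IBU = (5.2/100)·52·0.147·1000 / 22.3

17.8246 IBU


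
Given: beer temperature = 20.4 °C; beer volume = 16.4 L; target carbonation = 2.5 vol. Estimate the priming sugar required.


residual = 14.695·(0.01821 + 0.09011·e^(−0.04·T));  sugar = (target − residual)·4.0·V
residual = 14.695·(0.01821 + 0.09011·e^(−0.04·20.4)) = 0.8531
sugar = (2.5 − 0.8531)·4.0·16.4

108.0341 g


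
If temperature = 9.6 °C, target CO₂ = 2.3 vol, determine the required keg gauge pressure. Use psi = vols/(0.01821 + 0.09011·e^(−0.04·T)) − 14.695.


psi = 2.3/(0.01821 + 0.09011·e^(−0.04·9.6)) − 14.695

14.2043 psi


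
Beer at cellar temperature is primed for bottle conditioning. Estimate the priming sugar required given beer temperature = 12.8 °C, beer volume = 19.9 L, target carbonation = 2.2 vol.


residual = 14.695·(0.01821 + 0.09011·e^(−0.04·T));  sugar = (target − residual)·4.0·V
residual = 14.695·(0.01821 + 0.09011·e^(−0.04·12.8)) = 1.0612
sugar = (2.2 − 1.0612)·4.0·19.9

90.6514 g


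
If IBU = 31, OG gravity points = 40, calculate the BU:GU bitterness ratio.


BU:GU = IBU / OG_points
BU:GU = 31 / 40

0.7750


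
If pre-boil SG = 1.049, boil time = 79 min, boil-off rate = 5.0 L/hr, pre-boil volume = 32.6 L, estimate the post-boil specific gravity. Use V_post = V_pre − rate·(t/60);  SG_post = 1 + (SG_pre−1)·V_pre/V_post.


V_post = 32.6 − 5.0·(79/60) = 26.0167
SG_post = 1 + (1.049 − 1)·32.6/26.0167

1.0614
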